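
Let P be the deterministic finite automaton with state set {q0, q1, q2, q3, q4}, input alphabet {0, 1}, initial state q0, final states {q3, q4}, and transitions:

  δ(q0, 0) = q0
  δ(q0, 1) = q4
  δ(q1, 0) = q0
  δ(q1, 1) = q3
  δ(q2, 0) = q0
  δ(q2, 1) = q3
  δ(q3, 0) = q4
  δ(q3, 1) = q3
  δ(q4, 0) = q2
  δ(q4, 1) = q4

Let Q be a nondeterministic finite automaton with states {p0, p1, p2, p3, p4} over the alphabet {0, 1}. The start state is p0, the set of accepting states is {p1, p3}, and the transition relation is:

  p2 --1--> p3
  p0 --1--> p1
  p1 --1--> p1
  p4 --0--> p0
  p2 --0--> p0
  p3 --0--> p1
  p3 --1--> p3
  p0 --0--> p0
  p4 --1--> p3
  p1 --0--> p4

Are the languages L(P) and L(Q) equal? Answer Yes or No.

Exploring the product automaton P × Q from the start pair (q0, p0), following both machines on each input symbol, reaches 4 state pairs: (q0, p0), (q4, p1), (q2, p4), (q3, p3).
P accepts in {q3, q4} and Q accepts in {p1, p3}. In every reachable pair the two components are either both accepting — (q4, p1), (q3, p3) — or both non-accepting, so no string is accepted by exactly one of the machines: L(P) \ L(Q) and L(Q) \ L(P) are both empty.
Hence every string is accepted by P iff it is accepted by Q, and the two languages coincide.

Yes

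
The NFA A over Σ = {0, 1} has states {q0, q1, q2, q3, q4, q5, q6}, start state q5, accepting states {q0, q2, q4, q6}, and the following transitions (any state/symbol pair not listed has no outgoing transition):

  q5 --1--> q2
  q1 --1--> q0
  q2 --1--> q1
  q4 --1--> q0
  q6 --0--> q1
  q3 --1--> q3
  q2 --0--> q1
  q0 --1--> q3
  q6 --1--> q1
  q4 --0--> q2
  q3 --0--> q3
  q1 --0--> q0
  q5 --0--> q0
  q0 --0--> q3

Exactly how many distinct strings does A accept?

6

The useful subgraph on states {q0, q1, q2, q5} is acyclic, so L(A) is finite; the longest accepting path visits 4 useful states, giving maximum string length 3.
Counting accepting paths from q5 by length: 2 of length 1, 4 of length 3. Total 6.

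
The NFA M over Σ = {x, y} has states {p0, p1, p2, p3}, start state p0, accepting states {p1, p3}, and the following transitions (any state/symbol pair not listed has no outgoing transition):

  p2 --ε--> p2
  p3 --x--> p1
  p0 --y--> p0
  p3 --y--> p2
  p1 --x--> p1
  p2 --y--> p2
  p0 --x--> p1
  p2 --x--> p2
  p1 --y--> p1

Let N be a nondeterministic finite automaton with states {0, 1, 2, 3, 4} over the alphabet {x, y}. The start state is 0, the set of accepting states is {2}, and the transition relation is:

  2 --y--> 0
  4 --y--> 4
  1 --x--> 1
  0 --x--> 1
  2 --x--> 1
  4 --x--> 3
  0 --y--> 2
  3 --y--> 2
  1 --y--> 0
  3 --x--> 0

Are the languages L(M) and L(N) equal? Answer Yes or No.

The string x is accepted by M but rejected by N.
So L(M) ≠ L(N).

No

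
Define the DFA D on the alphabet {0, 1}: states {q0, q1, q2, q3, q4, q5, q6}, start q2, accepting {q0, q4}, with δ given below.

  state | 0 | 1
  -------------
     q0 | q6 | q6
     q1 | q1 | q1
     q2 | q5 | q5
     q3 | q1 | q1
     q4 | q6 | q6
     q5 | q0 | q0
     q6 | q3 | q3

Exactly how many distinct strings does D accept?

4

The useful subgraph on states {q0, q2, q5} is acyclic, so L(D) is finite; the longest accepting path visits 3 useful states, giving maximum string length 2.
Counting accepting paths from q2 by length: 4 of length 2. Total 4.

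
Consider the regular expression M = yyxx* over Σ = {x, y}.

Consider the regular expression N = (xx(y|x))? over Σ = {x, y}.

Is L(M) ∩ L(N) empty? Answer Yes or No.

Converting the expression M to a DFA (subset construction, then merging equivalent states) gives the minimal DFA with states {m0, m1, m2, m3, m4}, start state m0, accepting states {m4} and transitions m0: x→m1, y→m2; m1: x→m1, y→m1; m2: x→m1, y→m3; m3: x→m4, y→m1; m4: x→m4, y→m1.
Converting the expression N to a DFA (subset construction, then merging equivalent states) gives the minimal DFA with states {n0, n1, n2, n3, n4}, start state n0, accepting states {n0, n4} and transitions n0: x→n1, y→n2; n1: x→n3, y→n2; n2: x→n2, y→n2; n3: x→n4, y→n4; n4: x→n2, y→n2.
Exploring the product automaton M × N from the start pair (m0, n0), following both machines on each input symbol, reaches 8 state pairs: (m0, n0), (m1, n1), (m2, n2), (m1, n3), (m1, n2), (m3, n2), (m1, n4), (m4, n2).
M accepts in {m4} and N accepts in {n0, n4}; no reachable pair has both components accepting, so no string drives both machines to acceptance simultaneously and L(M) ∩ L(N) = ∅.
So no string is accepted by both, and the intersection is empty.

Yes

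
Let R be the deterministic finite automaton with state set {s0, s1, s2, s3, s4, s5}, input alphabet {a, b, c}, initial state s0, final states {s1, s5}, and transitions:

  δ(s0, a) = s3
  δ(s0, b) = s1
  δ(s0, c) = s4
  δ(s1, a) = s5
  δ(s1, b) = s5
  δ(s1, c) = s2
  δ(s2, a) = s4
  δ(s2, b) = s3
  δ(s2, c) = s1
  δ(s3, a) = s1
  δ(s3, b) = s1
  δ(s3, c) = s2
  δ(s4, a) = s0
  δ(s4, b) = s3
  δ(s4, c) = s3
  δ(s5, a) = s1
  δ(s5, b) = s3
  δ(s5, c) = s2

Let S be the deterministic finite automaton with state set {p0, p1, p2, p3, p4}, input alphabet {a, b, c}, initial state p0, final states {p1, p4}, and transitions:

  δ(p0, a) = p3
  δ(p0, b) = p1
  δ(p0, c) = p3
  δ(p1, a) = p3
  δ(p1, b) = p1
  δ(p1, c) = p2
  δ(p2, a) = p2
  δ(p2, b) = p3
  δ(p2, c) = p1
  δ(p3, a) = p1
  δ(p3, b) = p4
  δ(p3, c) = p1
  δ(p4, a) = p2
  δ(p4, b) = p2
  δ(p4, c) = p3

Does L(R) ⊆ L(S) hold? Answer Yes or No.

No

The string ba is in L(R) but not in L(S).
So L(R) ⊄ L(S).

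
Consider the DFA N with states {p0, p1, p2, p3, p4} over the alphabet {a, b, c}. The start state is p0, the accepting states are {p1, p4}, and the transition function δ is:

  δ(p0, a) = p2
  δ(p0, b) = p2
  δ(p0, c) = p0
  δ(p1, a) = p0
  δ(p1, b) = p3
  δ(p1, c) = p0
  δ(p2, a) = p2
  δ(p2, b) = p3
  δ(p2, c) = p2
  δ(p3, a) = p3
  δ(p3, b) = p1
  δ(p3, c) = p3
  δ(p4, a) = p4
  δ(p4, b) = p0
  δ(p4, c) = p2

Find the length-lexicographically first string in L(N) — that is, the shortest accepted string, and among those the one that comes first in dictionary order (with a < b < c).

abb

A breadth-first search from p0 reaches an accepting state first via the path p0 → p2 → p3 → p1 on input abb.
No string of length < 3 is accepted (BFS exhausts all shorter strings without reaching an accepting state), and abb is the lexicographically least accepting string of length 3.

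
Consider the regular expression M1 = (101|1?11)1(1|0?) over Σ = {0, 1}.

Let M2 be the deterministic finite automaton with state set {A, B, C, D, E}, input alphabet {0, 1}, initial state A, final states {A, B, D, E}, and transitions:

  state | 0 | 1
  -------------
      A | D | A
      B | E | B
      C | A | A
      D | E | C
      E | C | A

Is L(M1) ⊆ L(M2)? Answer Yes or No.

Yes

Converting the expression M1 to a DFA (subset construction, then merging equivalent states) gives the minimal DFA with states {r0, r1, r2, r3, r4, r5, r6, r7, r8}, start state r0, accepting states {r6, r7, r8} and transitions r0: 0→r1, 1→r2; r1: 0→r1, 1→r1; r2: 0→r3, 1→r4; r3: 0→r1, 1→r5; r4: 0→r1, 1→r6; r5: 0→r1, 1→r7; r6: 0→r8, 1→r7; r7: 0→r8, 1→r8; r8: 0→r1, 1→r1.
Exploring the product automaton M1 × M2 from the start pair (r0, A), following both machines on each input symbol, reaches 13 state pairs: (r0, A), (r1, D), (r2, A), (r1, E), (r1, C), (r3, D), (r4, A), (r1, A), (r5, C), (r6, A), (r7, A), (r8, D), (r8, A).
M1 accepts in {r6, r7, r8} and M2 accepts in {A, B, D, E}. The reachable pairs whose M1-component is accepting are (r6, A), (r7, A), (r8, D), (r8, A); in each of them the M2-component is accepting too, so the product for L(M1) \ L(M2) (M1-component accepting, M2-component rejecting) has no reachable accepting pair and the difference is empty.
Hence every string in L(M1) is also in L(M2).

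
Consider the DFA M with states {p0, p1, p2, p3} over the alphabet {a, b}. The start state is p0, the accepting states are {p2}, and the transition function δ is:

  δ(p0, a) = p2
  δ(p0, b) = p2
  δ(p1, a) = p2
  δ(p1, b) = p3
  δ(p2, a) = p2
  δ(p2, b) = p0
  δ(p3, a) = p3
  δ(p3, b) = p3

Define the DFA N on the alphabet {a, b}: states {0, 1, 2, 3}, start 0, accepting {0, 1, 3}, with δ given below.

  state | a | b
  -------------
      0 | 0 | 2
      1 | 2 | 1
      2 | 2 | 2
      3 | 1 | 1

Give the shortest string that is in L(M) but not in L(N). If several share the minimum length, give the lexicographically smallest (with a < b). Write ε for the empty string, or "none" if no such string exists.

The string b is accepted by M but not by N.
No shorter string lies in the difference, and b is the lexicographically first length-1 string in L(M) \ L(N).

b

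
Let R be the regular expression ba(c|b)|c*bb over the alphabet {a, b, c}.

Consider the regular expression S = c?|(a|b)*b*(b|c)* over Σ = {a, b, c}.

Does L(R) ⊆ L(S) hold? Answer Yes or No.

Yes

Converting the expression R to a DFA (subset construction, then merging equivalent states) gives the minimal DFA with states {r0, r1, r2, r3, r4, r5, r6}, start state r0, accepting states {r5} and transitions r0: a→r1, b→r2, c→r3; r1: a→r1, b→r1, c→r1; r2: a→r4, b→r5, c→r1; r3: a→r1, b→r6, c→r3; r4: a→r1, b→r5, c→r5; r5: a→r1, b→r1, c→r1; r6: a→r1, b→r5, c→r1.
Converting the expression S to a DFA (subset construction, then merging equivalent states) gives the minimal DFA with states {s0, s1, s2}, start state s0, accepting states {s0, s1} and transitions s0: a→s0, b→s0, c→s1; s1: a→s2, b→s1, c→s1; s2: a→s2, b→s2, c→s2.
Exploring the product automaton R × S from the start pair (r0, s0), following both machines on each input symbol, reaches 10 state pairs: (r0, s0), (r1, s0), (r2, s0), (r3, s1), (r1, s1), (r4, s0), (r5, s0), (r1, s2), (r6, s1), (r5, s1).
R accepts in {r5} and S accepts in {s0, s1}. The reachable pairs whose R-component is accepting are (r5, s0), (r5, s1); in each of them the S-component is accepting too, so the product for L(R) \ L(S) (R-component accepting, S-component rejecting) has no reachable accepting pair and the difference is empty.
Hence every string in L(R) is also in L(S).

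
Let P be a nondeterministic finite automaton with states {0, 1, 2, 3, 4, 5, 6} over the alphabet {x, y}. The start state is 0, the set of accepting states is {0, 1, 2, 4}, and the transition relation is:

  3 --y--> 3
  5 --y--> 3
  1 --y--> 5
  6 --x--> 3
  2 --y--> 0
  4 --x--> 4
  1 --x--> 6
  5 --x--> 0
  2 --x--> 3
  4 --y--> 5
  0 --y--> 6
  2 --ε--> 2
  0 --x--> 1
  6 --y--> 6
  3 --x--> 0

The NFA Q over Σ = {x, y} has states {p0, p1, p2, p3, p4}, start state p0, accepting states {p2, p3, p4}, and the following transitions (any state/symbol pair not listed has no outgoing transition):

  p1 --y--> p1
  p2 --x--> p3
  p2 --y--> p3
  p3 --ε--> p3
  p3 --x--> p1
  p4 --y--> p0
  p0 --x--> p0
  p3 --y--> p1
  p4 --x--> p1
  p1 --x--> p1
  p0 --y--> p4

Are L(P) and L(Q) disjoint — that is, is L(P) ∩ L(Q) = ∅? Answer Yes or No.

Yes

Exploring the product automaton P × Q from the start pair (0, p0), following both machines on each input symbol, reaches 12 state pairs: (0, p0), (1, p0), (6, p4), (6, p0), (5, p4), (3, p1), (3, p0), (0, p1), (3, p4), (1, p1), (6, p1), (5, p1).
P accepts in {0, 1, 2, 4} and Q accepts in {p2, p3, p4}; no reachable pair has both components accepting, so no string drives both machines to acceptance simultaneously and L(P) ∩ L(Q) = ∅.
So no string is accepted by both, and the intersection is empty.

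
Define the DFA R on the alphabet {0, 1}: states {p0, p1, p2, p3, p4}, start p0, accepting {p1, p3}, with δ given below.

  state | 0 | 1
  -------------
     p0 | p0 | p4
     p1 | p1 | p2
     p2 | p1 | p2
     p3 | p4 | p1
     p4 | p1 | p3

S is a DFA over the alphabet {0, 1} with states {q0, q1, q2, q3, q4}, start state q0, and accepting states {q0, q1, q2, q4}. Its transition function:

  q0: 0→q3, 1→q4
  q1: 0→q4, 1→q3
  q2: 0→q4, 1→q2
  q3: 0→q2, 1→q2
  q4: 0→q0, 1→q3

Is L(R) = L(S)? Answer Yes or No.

No

The string 11 is accepted by R but rejected by S.
So L(R) ≠ L(S).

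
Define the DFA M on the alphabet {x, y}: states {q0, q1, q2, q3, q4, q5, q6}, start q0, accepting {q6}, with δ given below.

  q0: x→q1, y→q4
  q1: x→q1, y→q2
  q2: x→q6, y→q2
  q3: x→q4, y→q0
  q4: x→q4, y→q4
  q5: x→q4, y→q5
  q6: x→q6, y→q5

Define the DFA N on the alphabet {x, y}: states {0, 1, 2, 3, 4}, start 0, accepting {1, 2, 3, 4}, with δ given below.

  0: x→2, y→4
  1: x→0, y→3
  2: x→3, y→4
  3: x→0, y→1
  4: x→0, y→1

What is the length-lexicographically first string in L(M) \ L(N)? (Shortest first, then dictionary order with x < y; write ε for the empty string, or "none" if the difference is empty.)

xyx

The string xyx is accepted by M but not by N.
No shorter string lies in the difference, and xyx is the lexicographically first length-3 string in L(M) \ L(N).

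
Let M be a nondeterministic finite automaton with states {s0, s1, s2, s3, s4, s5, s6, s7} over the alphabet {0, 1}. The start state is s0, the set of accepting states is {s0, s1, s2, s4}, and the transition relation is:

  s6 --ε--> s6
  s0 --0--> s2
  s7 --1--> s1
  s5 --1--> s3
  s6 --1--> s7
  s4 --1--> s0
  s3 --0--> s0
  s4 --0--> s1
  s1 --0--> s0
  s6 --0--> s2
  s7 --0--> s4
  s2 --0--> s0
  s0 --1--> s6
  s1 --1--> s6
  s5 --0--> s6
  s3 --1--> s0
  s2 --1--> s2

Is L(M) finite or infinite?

infinite

State s0 is reachable from the start and can reach an accepting state, and it lies on the cycle s0 → s2 → s0.
Traversing that cycle any number of times yields accepted strings of unbounded length, so the language is infinite.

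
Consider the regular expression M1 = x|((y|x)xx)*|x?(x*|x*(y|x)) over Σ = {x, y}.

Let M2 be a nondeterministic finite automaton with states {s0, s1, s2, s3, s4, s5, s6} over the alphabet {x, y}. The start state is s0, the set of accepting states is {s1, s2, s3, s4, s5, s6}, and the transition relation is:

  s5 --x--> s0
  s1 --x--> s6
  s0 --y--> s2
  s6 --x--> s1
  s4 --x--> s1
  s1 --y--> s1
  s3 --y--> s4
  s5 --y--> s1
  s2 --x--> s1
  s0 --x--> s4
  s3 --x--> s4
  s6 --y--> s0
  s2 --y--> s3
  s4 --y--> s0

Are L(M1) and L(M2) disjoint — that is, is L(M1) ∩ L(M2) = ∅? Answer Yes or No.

No

The string x is accepted by both M1 and M2.
Hence L(M1) ∩ L(M2) ≠ ∅.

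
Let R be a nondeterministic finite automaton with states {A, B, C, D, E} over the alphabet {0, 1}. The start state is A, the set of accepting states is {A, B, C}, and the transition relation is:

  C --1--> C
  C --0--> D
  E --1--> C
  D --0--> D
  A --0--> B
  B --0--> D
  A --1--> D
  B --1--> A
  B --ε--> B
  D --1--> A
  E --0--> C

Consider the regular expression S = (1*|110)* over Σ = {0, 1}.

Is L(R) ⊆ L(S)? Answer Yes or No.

No

The string 0 is in L(R) but not in L(S).
So L(R) ⊄ L(S).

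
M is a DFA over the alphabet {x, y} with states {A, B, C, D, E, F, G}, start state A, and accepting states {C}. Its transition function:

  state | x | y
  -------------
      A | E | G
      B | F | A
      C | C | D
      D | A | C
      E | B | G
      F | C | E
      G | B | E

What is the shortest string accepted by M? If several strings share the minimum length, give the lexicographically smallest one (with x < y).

xxxx

A breadth-first search from A reaches an accepting state first via the path A → E → B → F → C on input xxxx.
No string of length < 4 is accepted (BFS exhausts all shorter strings without reaching an accepting state), and xxxx is the lexicographically least accepting string of length 4.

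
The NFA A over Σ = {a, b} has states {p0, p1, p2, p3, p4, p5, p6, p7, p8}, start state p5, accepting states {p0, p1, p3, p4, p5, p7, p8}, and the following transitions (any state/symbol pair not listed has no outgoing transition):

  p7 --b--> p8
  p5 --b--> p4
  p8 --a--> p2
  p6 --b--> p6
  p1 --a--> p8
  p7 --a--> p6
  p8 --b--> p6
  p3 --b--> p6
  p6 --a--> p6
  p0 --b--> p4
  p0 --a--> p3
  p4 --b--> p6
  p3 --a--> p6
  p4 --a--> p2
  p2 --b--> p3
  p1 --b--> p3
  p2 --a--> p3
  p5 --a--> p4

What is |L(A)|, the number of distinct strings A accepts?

7

The useful subgraph on states {p2, p3, p4, p5} is acyclic, so L(A) is finite; the longest accepting path visits 4 useful states, giving maximum string length 3.
Counting accepting paths from p5 by length: 1 of length 0, 2 of length 1, 4 of length 3. Total 7.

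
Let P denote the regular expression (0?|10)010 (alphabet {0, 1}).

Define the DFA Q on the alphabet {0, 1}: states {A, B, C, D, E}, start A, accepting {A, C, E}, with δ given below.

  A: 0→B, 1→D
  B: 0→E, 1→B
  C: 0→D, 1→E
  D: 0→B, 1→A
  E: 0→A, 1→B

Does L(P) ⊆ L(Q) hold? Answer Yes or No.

Converting the expression P to a DFA (subset construction, then merging equivalent states) gives the minimal DFA with states {p0, p1, p2, p3, p4, p5, p6, p7}, start state p0, accepting states {p7} and transitions p0: 0→p1, 1→p2; p1: 0→p3, 1→p4; p2: 0→p5, 1→p6; p3: 0→p6, 1→p4; p4: 0→p7, 1→p6; p5: 0→p3, 1→p6; p6: 0→p6, 1→p6; p7: 0→p6, 1→p6.
Exploring the product automaton P × Q from the start pair (p0, A), following both machines on each input symbol, reaches 11 state pairs: (p0, A), (p1, B), (p2, D), (p3, E), (p4, B), (p5, B), (p6, A), (p7, E), (p6, B), (p6, D), (p6, E).
P accepts in {p7} and Q accepts in {A, C, E}. The reachable pairs whose P-component is accepting are (p7, E); in each of them the Q-component is accepting too, so the product for L(P) \ L(Q) (P-component accepting, Q-component rejecting) has no reachable accepting pair and the difference is empty.
Hence every string in L(P) is also in L(Q).

Yes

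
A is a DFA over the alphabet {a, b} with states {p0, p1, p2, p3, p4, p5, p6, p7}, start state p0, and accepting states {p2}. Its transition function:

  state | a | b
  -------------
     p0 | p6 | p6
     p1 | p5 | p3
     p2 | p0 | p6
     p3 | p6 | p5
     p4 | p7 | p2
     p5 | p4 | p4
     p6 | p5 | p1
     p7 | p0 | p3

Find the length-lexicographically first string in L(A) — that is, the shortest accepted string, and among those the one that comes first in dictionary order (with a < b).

aaab

A breadth-first search from p0 reaches an accepting state first via the path p0 → p6 → p5 → p4 → p2 on input aaab.
No string of length < 4 is accepted (BFS exhausts all shorter strings without reaching an accepting state), and aaab is the lexicographically least accepting string of length 4.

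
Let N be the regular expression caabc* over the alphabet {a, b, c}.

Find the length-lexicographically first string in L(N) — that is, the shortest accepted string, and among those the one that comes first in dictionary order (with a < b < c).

caab

By inspection of the expression, no string of length less than 4 matches, and caab is the lexicographically first match of length 4.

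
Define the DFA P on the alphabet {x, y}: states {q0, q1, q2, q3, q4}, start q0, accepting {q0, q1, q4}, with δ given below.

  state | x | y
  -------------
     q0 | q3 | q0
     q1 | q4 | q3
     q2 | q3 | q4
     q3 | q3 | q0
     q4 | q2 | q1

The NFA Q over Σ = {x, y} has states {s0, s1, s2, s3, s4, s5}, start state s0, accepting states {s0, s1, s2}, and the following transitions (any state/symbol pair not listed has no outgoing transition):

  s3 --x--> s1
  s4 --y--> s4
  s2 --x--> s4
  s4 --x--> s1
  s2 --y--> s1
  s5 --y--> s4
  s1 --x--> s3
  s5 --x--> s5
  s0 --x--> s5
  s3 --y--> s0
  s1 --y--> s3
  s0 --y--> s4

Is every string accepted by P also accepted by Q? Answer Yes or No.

No

The string y is in L(P) but not in L(Q).
So L(P) ⊄ L(Q).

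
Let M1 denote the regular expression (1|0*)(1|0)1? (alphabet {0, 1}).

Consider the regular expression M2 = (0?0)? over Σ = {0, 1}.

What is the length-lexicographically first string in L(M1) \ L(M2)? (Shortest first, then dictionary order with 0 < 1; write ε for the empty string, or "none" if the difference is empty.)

The string 1 is accepted by M1 but not by M2.
No shorter string lies in the difference, and 1 is the lexicographically first length-1 string in L(M1) \ L(M2).

1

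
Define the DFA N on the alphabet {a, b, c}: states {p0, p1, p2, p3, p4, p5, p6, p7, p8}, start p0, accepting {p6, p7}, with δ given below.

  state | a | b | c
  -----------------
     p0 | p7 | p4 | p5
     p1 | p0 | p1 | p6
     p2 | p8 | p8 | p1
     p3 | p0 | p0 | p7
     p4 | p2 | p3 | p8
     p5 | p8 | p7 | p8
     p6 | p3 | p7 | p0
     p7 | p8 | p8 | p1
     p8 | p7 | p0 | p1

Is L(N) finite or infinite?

infinite

State p0 is reachable from the start and can reach an accepting state, and it lies on the cycle p0 → p4 → p8 → p0.
Traversing that cycle any number of times yields accepted strings of unbounded length, so the language is infinite.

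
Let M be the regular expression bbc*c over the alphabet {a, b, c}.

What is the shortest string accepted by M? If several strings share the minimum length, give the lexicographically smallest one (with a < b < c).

By inspection of the expression, no string of length less than 3 matches, and bbc is the lexicographically first match of length 3.

bbc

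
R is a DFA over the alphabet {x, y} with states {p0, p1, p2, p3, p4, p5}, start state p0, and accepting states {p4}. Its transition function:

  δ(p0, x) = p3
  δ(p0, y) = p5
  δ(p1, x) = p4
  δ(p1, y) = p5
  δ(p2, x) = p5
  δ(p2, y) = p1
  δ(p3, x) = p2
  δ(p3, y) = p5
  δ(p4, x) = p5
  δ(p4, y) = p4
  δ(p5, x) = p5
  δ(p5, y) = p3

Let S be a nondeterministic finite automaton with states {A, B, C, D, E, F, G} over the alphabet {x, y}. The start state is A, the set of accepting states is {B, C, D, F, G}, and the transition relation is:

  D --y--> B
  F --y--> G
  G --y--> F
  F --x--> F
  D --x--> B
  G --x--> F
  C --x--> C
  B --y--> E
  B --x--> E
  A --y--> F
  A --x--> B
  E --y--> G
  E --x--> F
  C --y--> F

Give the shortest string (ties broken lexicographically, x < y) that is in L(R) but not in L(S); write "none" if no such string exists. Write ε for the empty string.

none

Exploring the product automaton R × S from the start pair (p0, A), following both machines on each input symbol, reaches 10 state pairs: (p0, A), (p3, B), (p5, F), (p2, E), (p5, E), (p3, G), (p1, G), (p2, F), (p4, F), (p4, G).
R accepts in {p4} and S accepts in {B, C, D, F, G}. The reachable pairs whose R-component is accepting are (p4, F), (p4, G); in each of them the S-component is accepting too, so the product for L(R) \ L(S) (R-component accepting, S-component rejecting) has no reachable accepting pair and the difference is empty.
So every string accepted by R is also accepted by S: L(R) \ L(S) = ∅ and there is no such string.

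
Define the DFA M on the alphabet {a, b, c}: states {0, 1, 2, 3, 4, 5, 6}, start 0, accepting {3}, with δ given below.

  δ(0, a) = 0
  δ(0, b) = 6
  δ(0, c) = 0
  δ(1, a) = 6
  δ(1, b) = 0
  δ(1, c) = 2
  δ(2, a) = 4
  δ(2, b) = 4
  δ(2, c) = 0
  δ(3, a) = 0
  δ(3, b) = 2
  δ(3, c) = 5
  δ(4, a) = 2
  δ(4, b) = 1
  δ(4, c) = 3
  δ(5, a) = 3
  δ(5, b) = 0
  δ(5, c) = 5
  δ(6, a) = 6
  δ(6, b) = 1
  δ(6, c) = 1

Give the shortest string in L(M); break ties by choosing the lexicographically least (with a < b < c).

A breadth-first search from 0 reaches an accepting state first via the path 0 → 6 → 1 → 2 → 4 → 3 on input bbcac.
No string of length < 5 is accepted (BFS exhausts all shorter strings without reaching an accepting state), and bbcac is the lexicographically least accepting string of length 5.

bbcac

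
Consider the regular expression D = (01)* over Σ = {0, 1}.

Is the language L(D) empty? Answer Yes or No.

The empty string ε matches the expression, so it belongs to L(D).
Since L(D) contains at least one string, it is not empty.

No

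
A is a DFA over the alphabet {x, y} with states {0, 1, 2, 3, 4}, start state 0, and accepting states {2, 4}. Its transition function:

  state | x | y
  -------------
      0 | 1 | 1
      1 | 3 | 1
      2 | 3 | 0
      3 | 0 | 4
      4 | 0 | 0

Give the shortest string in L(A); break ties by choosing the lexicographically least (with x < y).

A breadth-first search from 0 reaches an accepting state first via the path 0 → 1 → 3 → 4 on input xxy.
No string of length < 3 is accepted (BFS exhausts all shorter strings without reaching an accepting state), and xxy is the lexicographically least accepting string of length 3.

xxy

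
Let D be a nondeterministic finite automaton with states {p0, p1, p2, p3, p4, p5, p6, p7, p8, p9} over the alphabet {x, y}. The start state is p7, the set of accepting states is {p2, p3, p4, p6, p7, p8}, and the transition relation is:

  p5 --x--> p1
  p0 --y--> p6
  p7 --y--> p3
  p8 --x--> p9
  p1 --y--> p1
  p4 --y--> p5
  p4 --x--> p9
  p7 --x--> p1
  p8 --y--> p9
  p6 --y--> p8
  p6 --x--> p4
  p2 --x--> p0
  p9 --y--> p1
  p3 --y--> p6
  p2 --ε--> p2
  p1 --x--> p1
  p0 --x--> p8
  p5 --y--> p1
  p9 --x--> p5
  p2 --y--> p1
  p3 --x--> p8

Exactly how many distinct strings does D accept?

The useful subgraph on states {p3, p4, p6, p7, p8} is acyclic, so L(D) is finite; the longest accepting path visits 4 useful states, giving maximum string length 3.
Counting accepting paths from p7 by length: 1 of length 0, 1 of length 1, 2 of length 2, 2 of length 3. Total 6.

6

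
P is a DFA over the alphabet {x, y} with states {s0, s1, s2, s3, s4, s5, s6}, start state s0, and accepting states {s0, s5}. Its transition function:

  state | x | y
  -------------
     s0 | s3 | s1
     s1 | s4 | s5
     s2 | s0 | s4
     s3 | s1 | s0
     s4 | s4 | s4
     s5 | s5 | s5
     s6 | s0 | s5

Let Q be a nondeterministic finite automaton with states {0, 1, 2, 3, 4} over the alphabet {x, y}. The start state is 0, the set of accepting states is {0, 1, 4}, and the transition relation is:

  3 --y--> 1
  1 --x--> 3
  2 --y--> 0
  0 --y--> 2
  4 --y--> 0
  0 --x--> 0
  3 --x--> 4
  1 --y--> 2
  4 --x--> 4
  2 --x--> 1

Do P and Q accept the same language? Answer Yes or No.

The string xy is accepted by P but rejected by Q.
So L(P) ≠ L(Q).

No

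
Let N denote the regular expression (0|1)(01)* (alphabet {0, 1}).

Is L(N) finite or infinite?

The expression contains a Kleene star applied to a subexpression that matches at least one nonempty string, so it matches strings of unbounded length.
Hence L(N) is infinite.

infinite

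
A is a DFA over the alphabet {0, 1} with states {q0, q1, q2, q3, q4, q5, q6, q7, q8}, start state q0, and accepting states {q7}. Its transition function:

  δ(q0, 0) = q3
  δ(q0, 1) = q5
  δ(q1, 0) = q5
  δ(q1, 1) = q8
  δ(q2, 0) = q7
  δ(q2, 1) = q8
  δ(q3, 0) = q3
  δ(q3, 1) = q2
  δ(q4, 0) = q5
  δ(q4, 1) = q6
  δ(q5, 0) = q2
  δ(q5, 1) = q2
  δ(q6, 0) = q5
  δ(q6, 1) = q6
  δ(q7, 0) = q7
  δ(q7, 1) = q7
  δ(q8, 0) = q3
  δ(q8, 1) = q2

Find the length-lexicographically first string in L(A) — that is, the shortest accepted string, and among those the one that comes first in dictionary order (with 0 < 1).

A breadth-first search from q0 reaches an accepting state first via the path q0 → q3 → q2 → q7 on input 010.
No string of length < 3 is accepted (BFS exhausts all shorter strings without reaching an accepting state), and 010 is the lexicographically least accepting string of length 3.

010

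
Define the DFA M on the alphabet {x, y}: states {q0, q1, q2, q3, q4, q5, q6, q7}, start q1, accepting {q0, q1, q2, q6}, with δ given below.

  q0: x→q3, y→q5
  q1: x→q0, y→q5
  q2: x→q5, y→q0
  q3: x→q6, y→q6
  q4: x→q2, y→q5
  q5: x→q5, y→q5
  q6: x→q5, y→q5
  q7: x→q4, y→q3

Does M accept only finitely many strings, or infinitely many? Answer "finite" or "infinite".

finite

The useful states (reachable from q1 and able to reach an accepting state) are {q0, q1, q3, q6}.
Restricted to these states the transition graph has no cycle, so every accepting path has bounded length and L is finite.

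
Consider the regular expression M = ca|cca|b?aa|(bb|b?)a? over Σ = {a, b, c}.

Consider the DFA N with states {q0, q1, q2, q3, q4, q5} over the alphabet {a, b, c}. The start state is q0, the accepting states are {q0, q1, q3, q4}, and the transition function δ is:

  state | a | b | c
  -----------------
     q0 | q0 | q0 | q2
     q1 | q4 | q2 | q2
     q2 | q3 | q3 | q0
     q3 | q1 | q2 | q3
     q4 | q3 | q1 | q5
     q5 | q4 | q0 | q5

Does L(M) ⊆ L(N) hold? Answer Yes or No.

Converting the expression M to a DFA (subset construction, then merging equivalent states) gives the minimal DFA with states {m0, m1, m2, m3, m4, m5, m6}, start state m0, accepting states {m0, m1, m2, m4} and transitions m0: a→m1, b→m2, c→m3; m1: a→m4, b→m5, c→m5; m2: a→m1, b→m1, c→m5; m3: a→m4, b→m5, c→m6; m4: a→m5, b→m5, c→m5; m5: a→m5, b→m5, c→m5; m6: a→m4, b→m5, c→m5.
Exploring the product automaton M × N from the start pair (m0, q0), following both machines on each input symbol, reaches 13 state pairs: (m0, q0), (m1, q0), (m2, q0), (m3, q2), (m4, q0), (m5, q0), (m5, q2), (m4, q3), (m5, q3), (m6, q0), (m5, q1), (m5, q4), (m5, q5).
M accepts in {m0, m1, m2, m4} and N accepts in {q0, q1, q3, q4}. The reachable pairs whose M-component is accepting are (m0, q0), (m1, q0), (m2, q0), (m4, q0), (m4, q3); in each of them the N-component is accepting too, so the product for L(M) \ L(N) (M-component accepting, N-component rejecting) has no reachable accepting pair and the difference is empty.
Hence every string in L(M) is also in L(N).

Yes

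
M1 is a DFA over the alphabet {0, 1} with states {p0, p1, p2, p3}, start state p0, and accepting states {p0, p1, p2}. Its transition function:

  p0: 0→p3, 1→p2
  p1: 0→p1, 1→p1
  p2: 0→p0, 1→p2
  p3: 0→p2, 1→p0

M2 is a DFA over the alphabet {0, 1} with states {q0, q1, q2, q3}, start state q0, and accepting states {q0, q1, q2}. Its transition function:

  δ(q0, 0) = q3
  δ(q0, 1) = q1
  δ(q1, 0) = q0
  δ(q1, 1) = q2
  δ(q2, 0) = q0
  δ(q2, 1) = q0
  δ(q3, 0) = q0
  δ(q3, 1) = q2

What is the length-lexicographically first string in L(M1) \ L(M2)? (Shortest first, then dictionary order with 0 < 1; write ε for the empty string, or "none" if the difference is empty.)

000

The string 000 is accepted by M1 but not by M2.
No shorter string lies in the difference, and 000 is the lexicographically first length-3 string in L(M1) \ L(M2).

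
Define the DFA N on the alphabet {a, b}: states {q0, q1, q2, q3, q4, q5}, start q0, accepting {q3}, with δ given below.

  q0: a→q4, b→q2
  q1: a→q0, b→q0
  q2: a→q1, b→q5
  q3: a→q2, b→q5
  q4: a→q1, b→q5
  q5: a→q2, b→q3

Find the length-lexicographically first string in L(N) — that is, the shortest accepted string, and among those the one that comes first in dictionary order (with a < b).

abb

A breadth-first search from q0 reaches an accepting state first via the path q0 → q4 → q5 → q3 on input abb.
No string of length < 3 is accepted (BFS exhausts all shorter strings without reaching an accepting state), and abb is the lexicographically least accepting string of length 3.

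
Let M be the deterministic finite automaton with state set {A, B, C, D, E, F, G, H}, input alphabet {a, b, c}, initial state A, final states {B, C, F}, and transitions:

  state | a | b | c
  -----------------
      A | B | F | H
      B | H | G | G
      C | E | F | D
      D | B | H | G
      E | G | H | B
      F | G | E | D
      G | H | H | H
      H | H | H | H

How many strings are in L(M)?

4

The useful subgraph on states {A, B, D, E, F} is acyclic, so L(M) is finite; the longest accepting path visits 4 useful states, giving maximum string length 3.
Counting accepting paths from A by length: 2 of length 1, 2 of length 3. Total 4.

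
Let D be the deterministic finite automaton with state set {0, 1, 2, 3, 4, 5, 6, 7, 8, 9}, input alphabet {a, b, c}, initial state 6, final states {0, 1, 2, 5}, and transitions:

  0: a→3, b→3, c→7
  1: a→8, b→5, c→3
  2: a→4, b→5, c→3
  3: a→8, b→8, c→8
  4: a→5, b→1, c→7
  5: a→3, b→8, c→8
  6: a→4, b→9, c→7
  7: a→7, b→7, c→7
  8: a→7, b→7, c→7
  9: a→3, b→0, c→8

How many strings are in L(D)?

The useful subgraph on states {0, 1, 4, 5, 6, 9} is acyclic, so L(D) is finite; the longest accepting path visits 4 useful states, giving maximum string length 3.
Counting accepting paths from 6 by length: 3 of length 2, 1 of length 3. Total 4.

4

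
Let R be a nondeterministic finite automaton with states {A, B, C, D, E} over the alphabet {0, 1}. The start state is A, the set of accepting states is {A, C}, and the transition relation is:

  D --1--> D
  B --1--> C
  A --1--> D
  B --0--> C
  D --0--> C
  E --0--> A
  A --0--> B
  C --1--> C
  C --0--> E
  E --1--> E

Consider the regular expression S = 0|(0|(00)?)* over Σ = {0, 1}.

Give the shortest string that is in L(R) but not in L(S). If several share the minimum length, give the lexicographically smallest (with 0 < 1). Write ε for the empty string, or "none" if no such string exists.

The string 01 is accepted by R but not by S.
No shorter string lies in the difference, and 01 is the lexicographically first length-2 string in L(R) \ L(S).

01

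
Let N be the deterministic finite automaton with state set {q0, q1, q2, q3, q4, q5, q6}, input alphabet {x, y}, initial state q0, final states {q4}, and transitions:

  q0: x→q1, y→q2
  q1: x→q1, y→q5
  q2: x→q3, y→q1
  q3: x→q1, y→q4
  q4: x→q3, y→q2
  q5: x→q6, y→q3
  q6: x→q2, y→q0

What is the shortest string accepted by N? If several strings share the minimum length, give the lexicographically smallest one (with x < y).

A breadth-first search from q0 reaches an accepting state first via the path q0 → q2 → q3 → q4 on input yxy.
No string of length < 3 is accepted (BFS exhausts all shorter strings without reaching an accepting state), and yxy is the lexicographically least accepting string of length 3.

yxy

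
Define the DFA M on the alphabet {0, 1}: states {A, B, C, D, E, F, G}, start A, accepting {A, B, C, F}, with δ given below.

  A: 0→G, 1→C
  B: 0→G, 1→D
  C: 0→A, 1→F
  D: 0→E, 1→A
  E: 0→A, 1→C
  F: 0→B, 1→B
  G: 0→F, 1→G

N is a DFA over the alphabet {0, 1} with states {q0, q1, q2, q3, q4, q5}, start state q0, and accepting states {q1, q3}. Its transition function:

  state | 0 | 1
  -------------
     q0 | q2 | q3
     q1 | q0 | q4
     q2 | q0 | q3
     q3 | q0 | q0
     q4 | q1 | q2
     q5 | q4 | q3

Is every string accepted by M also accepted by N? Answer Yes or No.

The empty string ε is in L(M) but not in L(N).
So L(M) ⊄ L(N).

No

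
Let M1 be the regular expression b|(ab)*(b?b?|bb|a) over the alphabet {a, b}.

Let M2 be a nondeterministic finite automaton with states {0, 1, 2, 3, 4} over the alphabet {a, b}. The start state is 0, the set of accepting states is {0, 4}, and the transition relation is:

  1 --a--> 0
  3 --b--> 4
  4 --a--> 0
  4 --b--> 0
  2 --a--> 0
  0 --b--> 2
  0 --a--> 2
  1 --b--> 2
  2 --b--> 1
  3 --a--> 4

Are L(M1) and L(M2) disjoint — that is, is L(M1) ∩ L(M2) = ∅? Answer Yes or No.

No

The empty string ε is accepted by both M1 and M2.
Hence L(M1) ∩ L(M2) ≠ ∅.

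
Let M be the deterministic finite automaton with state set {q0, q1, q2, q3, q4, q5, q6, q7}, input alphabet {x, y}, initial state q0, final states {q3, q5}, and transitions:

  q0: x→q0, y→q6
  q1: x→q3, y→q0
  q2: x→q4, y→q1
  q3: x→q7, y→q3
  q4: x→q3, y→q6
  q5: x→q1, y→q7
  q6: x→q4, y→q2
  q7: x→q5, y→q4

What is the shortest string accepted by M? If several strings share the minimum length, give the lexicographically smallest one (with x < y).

yxx

A breadth-first search from q0 reaches an accepting state first via the path q0 → q6 → q4 → q3 on input yxx.
No string of length < 3 is accepted (BFS exhausts all shorter strings without reaching an accepting state), and yxx is the lexicographically least accepting string of length 3.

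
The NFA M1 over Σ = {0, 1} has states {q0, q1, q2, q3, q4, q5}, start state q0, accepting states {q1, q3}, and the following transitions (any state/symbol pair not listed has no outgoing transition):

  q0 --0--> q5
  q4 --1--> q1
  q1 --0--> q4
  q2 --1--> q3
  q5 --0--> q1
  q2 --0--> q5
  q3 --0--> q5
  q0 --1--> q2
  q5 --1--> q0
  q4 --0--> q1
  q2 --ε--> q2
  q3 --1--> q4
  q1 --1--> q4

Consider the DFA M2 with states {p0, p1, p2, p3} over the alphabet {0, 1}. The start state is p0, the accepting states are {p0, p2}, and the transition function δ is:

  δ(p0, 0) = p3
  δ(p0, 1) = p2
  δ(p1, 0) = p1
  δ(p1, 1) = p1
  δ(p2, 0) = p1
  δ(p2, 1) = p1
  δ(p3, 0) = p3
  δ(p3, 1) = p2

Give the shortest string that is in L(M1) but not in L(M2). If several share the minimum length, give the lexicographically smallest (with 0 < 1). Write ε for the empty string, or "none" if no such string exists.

The string 00 is accepted by M1 but not by M2.
No shorter string lies in the difference, and 00 is the lexicographically first length-2 string in L(M1) \ L(M2).

00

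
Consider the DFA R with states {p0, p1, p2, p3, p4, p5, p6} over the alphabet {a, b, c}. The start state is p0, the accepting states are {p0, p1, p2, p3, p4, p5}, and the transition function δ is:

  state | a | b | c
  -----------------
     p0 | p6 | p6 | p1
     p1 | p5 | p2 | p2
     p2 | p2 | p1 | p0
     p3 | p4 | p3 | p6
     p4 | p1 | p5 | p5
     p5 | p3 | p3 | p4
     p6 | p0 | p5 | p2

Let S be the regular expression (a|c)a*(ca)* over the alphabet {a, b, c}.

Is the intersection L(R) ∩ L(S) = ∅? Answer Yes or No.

The string c is accepted by both R and S.
Hence L(R) ∩ L(S) ≠ ∅.

No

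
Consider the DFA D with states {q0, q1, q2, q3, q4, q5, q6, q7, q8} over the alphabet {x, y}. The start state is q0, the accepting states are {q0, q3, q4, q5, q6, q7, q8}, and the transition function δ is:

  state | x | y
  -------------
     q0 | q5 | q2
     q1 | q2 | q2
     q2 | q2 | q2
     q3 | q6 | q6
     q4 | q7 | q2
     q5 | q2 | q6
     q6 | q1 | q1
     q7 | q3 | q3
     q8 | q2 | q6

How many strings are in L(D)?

The useful subgraph on states {q0, q5, q6} is acyclic, so L(D) is finite; the longest accepting path visits 3 useful states, giving maximum string length 2.
Counting accepting paths from q0 by length: 1 of length 0, 1 of length 1, 1 of length 2. Total 3.

3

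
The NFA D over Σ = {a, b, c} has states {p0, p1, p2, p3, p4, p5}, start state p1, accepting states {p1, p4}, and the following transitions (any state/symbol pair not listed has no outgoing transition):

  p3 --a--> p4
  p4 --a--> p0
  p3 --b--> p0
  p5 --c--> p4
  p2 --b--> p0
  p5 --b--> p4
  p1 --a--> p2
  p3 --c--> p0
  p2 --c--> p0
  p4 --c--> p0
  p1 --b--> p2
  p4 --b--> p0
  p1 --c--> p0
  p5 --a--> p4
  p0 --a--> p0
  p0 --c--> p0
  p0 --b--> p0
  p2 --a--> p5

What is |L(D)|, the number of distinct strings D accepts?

The useful subgraph on states {p1, p2, p4, p5} is acyclic, so L(D) is finite; the longest accepting path visits 4 useful states, giving maximum string length 3.
Counting accepting paths from p1 by length: 1 of length 0, 6 of length 3. Total 7.

7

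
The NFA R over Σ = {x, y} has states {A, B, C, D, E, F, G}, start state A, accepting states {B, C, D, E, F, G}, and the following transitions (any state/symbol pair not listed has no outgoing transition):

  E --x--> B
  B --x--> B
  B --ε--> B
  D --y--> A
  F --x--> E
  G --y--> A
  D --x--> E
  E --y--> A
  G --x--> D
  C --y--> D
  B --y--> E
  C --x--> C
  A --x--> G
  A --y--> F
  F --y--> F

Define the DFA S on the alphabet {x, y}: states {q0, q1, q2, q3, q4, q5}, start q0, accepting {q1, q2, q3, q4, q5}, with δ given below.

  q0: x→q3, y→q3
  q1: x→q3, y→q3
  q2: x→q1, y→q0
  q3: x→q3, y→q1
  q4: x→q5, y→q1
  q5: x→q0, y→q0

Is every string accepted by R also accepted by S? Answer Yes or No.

Yes

Exploring the product automaton R × S from the start pair (A, q0), following both machines on each input symbol, reaches 10 state pairs: (A, q0), (G, q3), (F, q3), (D, q3), (A, q1), (E, q3), (F, q1), (B, q3), (E, q1), (A, q3).
R accepts in {B, C, D, E, F, G} and S accepts in {q1, q2, q3, q4, q5}. The reachable pairs whose R-component is accepting are (G, q3), (F, q3), (D, q3), (E, q3), (F, q1), (B, q3), (E, q1); in each of them the S-component is accepting too, so the product for L(R) \ L(S) (R-component accepting, S-component rejecting) has no reachable accepting pair and the difference is empty.
Hence every string in L(R) is also in L(S).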